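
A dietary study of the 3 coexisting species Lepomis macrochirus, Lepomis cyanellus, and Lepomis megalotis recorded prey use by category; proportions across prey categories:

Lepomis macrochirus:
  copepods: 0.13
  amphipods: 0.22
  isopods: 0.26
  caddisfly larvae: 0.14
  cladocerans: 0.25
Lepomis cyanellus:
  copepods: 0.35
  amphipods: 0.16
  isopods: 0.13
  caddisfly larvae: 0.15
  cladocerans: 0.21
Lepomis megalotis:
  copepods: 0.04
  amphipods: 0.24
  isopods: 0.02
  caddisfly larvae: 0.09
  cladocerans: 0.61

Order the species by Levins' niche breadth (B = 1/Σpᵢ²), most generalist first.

Lepomis macrochirus > Lepomis cyanellus > Lepomis megalotis

Σp_macrᵢ² = 0.13² + 0.22² + 0.26² + 0.14² + 0.25² = 0.0169 + 0.0484 + 0.0676 + 0.0196 + 0.0625 = 0.2150
B_macr = 1 / 0.2150 = 4.6512
Σp_cyanᵢ² = 0.35² + 0.16² + 0.13² + 0.15² + 0.21² = 0.1225 + 0.0256 + 0.0169 + 0.0225 + 0.0441 = 0.2316
B_cyan = 1 / 0.2316 = 4.3178
Σp_megaᵢ² = 0.04² + 0.24² + 0.02² + 0.09² + 0.61² = 0.0016 + 0.0576 + 0.0004 + 0.0081 + 0.3721 = 0.4398
B_mega = 1 / 0.4398 = 2.2738
Ranking by B (broadest → narrowest): Lepomis macrochirus (4.65) > Lepomis cyanellus (4.32) > Lepomis megalotis (2.27)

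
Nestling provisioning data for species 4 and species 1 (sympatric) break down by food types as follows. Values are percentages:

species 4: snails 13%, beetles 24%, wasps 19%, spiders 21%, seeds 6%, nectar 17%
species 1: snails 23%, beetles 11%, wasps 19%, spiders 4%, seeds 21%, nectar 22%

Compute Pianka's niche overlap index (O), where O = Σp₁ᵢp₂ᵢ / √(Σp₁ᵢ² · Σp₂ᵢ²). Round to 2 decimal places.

0.79

Convert percentages to proportions (divide by 100).
Σ p₁ᵢp₂ᵢ = 0.0299 + 0.0264 + 0.0361 + 0.0084 + 0.0126 + 0.0374 = 0.1508
Σp_1ᵢ² = 0.13² + 0.24² + 0.19² + 0.21² + 0.06² + 0.17² = 0.0169 + 0.0576 + 0.0361 + 0.0441 + 0.0036 + 0.0289 = 0.1872
Σp_2ᵢ² = 0.23² + 0.11² + 0.19² + 0.04² + 0.21² + 0.22² = 0.0529 + 0.0121 + 0.0361 + 0.0016 + 0.0441 + 0.0484 = 0.1952
O = 0.1508 / √(0.1872 × 0.1952) = 0.1508 / 0.19116 = 0.7889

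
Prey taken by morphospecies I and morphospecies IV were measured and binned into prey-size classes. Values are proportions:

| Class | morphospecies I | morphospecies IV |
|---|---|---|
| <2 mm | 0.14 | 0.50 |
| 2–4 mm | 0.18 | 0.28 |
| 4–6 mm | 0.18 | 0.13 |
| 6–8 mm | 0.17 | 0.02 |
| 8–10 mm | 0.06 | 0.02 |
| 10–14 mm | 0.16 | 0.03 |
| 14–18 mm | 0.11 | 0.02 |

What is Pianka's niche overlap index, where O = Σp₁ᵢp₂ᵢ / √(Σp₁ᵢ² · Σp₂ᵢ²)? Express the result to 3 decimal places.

0.671

Σ p₁ᵢp₂ᵢ = 0.0700 + 0.0504 + 0.0234 + 0.0034 + 0.0012 + 0.0048 + 0.0022 = 0.1554
Σp_1ᵢ² = 0.14² + 0.18² + 0.18² + 0.17² + 0.06² + 0.16² + 0.11² = 0.0196 + 0.0324 + 0.0324 + 0.0289 + 0.0036 + 0.0256 + 0.0121 = 0.1546
Σp_2ᵢ² = 0.50² + 0.28² + 0.13² + 0.02² + 0.02² + 0.03² + 0.02² = 0.2500 + 0.0784 + 0.0169 + 0.0004 + 0.0004 + 0.0009 + 0.0004 = 0.3474
O = 0.1554 / √(0.1546 × 0.3474) = 0.1554 / 0.231750 = 0.67055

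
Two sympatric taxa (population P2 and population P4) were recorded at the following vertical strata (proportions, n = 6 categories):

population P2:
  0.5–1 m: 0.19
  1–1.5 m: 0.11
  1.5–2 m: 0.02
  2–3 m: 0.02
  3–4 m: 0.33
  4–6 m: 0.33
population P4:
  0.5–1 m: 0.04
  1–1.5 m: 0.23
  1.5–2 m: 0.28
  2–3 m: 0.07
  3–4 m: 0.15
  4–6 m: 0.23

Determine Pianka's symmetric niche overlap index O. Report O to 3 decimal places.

Σ p₁ᵢp₂ᵢ = 0.0076 + 0.0253 + 0.0056 + 0.0014 + 0.0495 + 0.0759 = 0.1653
Σp_1ᵢ² = 0.19² + 0.11² + 0.02² + 0.02² + 0.33² + 0.33² = 0.0361 + 0.0121 + 0.0004 + 0.0004 + 0.1089 + 0.1089 = 0.2668
Σp_2ᵢ² = 0.04² + 0.23² + 0.28² + 0.07² + 0.15² + 0.23² = 0.0016 + 0.0529 + 0.0784 + 0.0049 + 0.0225 + 0.0529 = 0.2132
O = 0.1653 / √(0.2668 × 0.2132) = 0.1653 / 0.238499 = 0.69308

0.693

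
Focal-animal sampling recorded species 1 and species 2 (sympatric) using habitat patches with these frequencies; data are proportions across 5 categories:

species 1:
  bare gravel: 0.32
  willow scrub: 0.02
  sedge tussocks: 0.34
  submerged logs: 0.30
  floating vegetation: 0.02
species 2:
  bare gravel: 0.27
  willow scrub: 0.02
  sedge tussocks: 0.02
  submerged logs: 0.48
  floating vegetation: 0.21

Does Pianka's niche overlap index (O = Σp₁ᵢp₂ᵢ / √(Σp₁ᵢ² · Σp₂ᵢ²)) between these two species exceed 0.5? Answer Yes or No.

Yes

Σ p₁ᵢp₂ᵢ = 0.0864 + 0.0004 + 0.0068 + 0.1440 + 0.0042 = 0.2418
Σp_1ᵢ² = 0.32² + 0.02² + 0.34² + 0.30² + 0.02² = 0.1024 + 0.0004 + 0.1156 + 0.0900 + 0.0004 = 0.3088
Σp_2ᵢ² = 0.27² + 0.02² + 0.02² + 0.48² + 0.21² = 0.0729 + 0.0004 + 0.0004 + 0.2304 + 0.0441 = 0.3482
O = 0.2418 / √(0.3088 × 0.3482) = 0.2418 / 0.32791 = 0.7374
O = 0.7374 > 0.5 → Yes.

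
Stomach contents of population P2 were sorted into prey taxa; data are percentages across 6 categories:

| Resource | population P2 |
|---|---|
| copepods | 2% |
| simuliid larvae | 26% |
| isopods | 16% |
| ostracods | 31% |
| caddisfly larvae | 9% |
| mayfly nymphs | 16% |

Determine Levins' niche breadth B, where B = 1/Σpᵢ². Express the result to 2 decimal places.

Convert percentages to proportions (divide by 100).
Σpᵢ² = 0.02² + 0.26² + 0.16² + 0.31² + 0.09² + 0.16² = 0.0004 + 0.0676 + 0.0256 + 0.0961 + 0.0081 + 0.0256 = 0.2234
B = 1 / 0.2234 = 4.4763

4.48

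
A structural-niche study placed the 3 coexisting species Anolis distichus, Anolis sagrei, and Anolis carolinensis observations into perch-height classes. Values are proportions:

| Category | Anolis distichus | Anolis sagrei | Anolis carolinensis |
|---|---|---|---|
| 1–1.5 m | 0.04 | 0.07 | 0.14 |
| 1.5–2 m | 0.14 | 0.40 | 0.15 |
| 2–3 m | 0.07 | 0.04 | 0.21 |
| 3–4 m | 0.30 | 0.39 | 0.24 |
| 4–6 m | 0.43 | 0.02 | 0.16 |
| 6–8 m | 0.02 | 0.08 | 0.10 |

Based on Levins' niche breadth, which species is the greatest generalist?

Anolis carolinensis

Σp_distᵢ² = 0.04² + 0.14² + 0.07² + 0.30² + 0.43² + 0.02² = 0.0016 + 0.0196 + 0.0049 + 0.0900 + 0.1849 + 0.0004 = 0.3014
B_dist = 1 / 0.3014 = 3.3179
Σp_sagrᵢ² = 0.07² + 0.40² + 0.04² + 0.39² + 0.02² + 0.08² = 0.0049 + 0.1600 + 0.0016 + 0.1521 + 0.0004 + 0.0064 = 0.3254
B_sagr = 1 / 0.3254 = 3.0731
Σp_caroᵢ² = 0.14² + 0.15² + 0.21² + 0.24² + 0.16² + 0.10² = 0.0196 + 0.0225 + 0.0441 + 0.0576 + 0.0256 + 0.0100 = 0.1794
B_caro = 1 / 0.1794 = 5.5741
Highest B → broadest niche (most generalist): Anolis carolinensis (B = 5.57).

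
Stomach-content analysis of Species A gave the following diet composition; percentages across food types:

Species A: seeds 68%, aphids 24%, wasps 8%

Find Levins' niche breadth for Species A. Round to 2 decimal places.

Convert percentages to proportions (divide by 100).
Σpᵢ² = 0.68² + 0.24² + 0.08² = 0.4624 + 0.0576 + 0.0064 = 0.5264
B = 1 / 0.5264 = 1.8997

1.90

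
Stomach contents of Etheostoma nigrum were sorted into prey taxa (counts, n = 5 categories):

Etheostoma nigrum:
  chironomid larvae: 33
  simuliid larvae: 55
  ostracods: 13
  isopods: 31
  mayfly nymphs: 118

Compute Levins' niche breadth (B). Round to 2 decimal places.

3.26

Proportions for Etheostoma nigrum (n=250): 33/250=0.1320, 55/250=0.2200, 13/250=0.0520, 31/250=0.1240, 118/250=0.4720
Σpᵢ² = 0.1320² + 0.2200² + 0.0520² + 0.1240² + 0.4720² = 0.017424 + 0.048400 + 0.002704 + 0.015376 + 0.222784 = 0.306688
B = 1 / 0.306688 = 3.2606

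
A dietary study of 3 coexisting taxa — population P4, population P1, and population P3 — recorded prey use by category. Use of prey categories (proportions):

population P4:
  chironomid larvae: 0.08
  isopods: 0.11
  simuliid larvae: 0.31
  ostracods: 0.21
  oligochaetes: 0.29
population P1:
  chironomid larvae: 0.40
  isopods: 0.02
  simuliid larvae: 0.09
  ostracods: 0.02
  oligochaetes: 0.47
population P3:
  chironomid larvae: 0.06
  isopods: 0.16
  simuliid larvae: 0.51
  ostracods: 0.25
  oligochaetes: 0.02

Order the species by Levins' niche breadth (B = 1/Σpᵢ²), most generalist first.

population P4 > population P3 > population P1

Σp_P4ᵢ² = 0.08² + 0.11² + 0.31² + 0.21² + 0.29² = 0.0064 + 0.0121 + 0.0961 + 0.0441 + 0.0841 = 0.2428
B_P4 = 1 / 0.2428 = 4.1186
Σp_P1ᵢ² = 0.40² + 0.02² + 0.09² + 0.02² + 0.47² = 0.1600 + 0.0004 + 0.0081 + 0.0004 + 0.2209 = 0.3898
B_P1 = 1 / 0.3898 = 2.5654
Σp_P3ᵢ² = 0.06² + 0.16² + 0.51² + 0.25² + 0.02² = 0.0036 + 0.0256 + 0.2601 + 0.0625 + 0.0004 = 0.3522
B_P3 = 1 / 0.3522 = 2.8393
Ranking by B (broadest → narrowest): population P4 (4.12) > population P3 (2.84) > population P1 (2.57)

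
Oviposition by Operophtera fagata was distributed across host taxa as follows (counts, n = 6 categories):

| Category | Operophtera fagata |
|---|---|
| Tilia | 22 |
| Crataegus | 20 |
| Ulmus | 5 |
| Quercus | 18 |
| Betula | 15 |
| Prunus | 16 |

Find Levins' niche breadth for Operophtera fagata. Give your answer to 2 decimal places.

Proportions for Operophtera fagata (n=96): 22/96=0.2292, 20/96=0.2083, 5/96=0.0521, 18/96=0.1875, 15/96=0.1563, 16/96=0.1667
Σpᵢ² = 0.2292² + 0.2083² + 0.0521² + 0.1875² + 0.1563² + 0.1667² = 0.052533 + 0.043389 + 0.002714 + 0.035156 + 0.024430 + 0.027789 = 0.186011
B = 1 / 0.186011 = 5.3760

5.38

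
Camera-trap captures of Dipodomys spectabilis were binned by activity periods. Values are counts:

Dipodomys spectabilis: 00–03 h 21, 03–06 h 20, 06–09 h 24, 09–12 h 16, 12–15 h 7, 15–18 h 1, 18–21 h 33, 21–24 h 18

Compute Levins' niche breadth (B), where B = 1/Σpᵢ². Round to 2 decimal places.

6.25

Proportions for Dipodomys spectabilis (n=140): 21/140=0.1500, 20/140=0.1429, 24/140=0.1714, 16/140=0.1143, 7/140=0.0500, 1/140=0.0071, 33/140=0.2357, 18/140=0.1286
Σpᵢ² = 0.1500² + 0.1429² + 0.1714² + 0.1143² + 0.0500² + 0.0071² + 0.2357² + 0.1286² = 0.022500 + 0.020420 + 0.029378 + 0.013064 + 0.002500 + 0.000050 + 0.055554 + 0.016538 = 0.160004
B = 1 / 0.160004 = 6.2498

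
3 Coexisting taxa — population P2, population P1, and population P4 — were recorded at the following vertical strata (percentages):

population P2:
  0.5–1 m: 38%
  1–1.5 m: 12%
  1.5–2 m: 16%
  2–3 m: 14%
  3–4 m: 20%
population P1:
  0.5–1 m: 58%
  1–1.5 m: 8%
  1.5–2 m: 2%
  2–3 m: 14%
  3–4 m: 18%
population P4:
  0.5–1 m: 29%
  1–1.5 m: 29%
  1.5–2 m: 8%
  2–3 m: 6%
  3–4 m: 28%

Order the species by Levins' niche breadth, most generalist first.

Convert percentages to proportions (divide by 100).
Σp_P2ᵢ² = 0.38² + 0.12² + 0.16² + 0.14² + 0.20² = 0.1444 + 0.0144 + 0.0256 + 0.0196 + 0.0400 = 0.2440
B_P2 = 1 / 0.2440 = 4.0984
Σp_P1ᵢ² = 0.58² + 0.08² + 0.02² + 0.14² + 0.18² = 0.3364 + 0.0064 + 0.0004 + 0.0196 + 0.0324 = 0.3952
B_P1 = 1 / 0.3952 = 2.5304
Σp_P4ᵢ² = 0.29² + 0.29² + 0.08² + 0.06² + 0.28² = 0.0841 + 0.0841 + 0.0064 + 0.0036 + 0.0784 = 0.2566
B_P4 = 1 / 0.2566 = 3.8971
Ranking by B (broadest → narrowest): population P2 (4.10) > population P4 (3.90) > population P1 (2.53)

population P2 > population P4 > population P1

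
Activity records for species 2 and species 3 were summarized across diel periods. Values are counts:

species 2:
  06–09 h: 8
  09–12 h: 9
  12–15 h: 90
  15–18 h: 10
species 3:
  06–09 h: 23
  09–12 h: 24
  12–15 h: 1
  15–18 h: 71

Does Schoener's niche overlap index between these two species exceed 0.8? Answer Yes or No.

Proportions for species 2 (n=117): 8/117=0.0684, 9/117=0.0769, 90/117=0.7692, 10/117=0.0855
Proportions for species 3 (n=119): 23/119=0.1933, 24/119=0.2017, 1/119=0.0084, 71/119=0.5966
Σ|p₁ᵢ − p₂ᵢ| = 0.1249 + 0.1248 + 0.7608 + 0.5111 = 1.5216
D = 1 − ½ × 1.5216 = 1 − 0.76080 = 0.23920
D = 0.23920 < 0.8 → No.

No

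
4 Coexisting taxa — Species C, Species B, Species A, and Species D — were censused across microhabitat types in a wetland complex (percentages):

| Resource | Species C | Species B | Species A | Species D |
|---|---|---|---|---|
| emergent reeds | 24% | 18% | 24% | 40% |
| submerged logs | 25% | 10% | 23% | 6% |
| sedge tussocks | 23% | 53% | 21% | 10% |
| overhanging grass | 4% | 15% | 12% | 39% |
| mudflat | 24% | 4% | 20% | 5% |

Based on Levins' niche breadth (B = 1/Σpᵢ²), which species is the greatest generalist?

Convert percentages to proportions (divide by 100).
Σp_Cᵢ² = 0.24² + 0.25² + 0.23² + 0.04² + 0.24² = 0.0576 + 0.0625 + 0.0529 + 0.0016 + 0.0576 = 0.2322
B_C = 1 / 0.2322 = 4.3066
Σp_Bᵢ² = 0.18² + 0.10² + 0.53² + 0.15² + 0.04² = 0.0324 + 0.0100 + 0.2809 + 0.0225 + 0.0016 = 0.3474
B_B = 1 / 0.3474 = 2.8785
Σp_Aᵢ² = 0.24² + 0.23² + 0.21² + 0.12² + 0.20² = 0.0576 + 0.0529 + 0.0441 + 0.0144 + 0.0400 = 0.2090
B_A = 1 / 0.2090 = 4.7847
Σp_Dᵢ² = 0.40² + 0.06² + 0.10² + 0.39² + 0.05² = 0.1600 + 0.0036 + 0.0100 + 0.1521 + 0.0025 = 0.3282
B_D = 1 / 0.3282 = 3.0469
Highest B → broadest niche (most generalist): Species A (B = 4.78).

Species A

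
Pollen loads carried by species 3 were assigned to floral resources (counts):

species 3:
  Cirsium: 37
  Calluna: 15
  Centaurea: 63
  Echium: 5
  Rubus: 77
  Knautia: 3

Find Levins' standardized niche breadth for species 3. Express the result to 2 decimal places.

0.49

Proportions for species 3 (n=200): 37/200=0.1850, 15/200=0.0750, 63/200=0.3150, 5/200=0.0250, 77/200=0.3850, 3/200=0.0150
Σpᵢ² = 0.1850² + 0.0750² + 0.3150² + 0.0250² + 0.3850² + 0.0150² = 0.034225 + 0.005625 + 0.099225 + 0.000625 + 0.148225 + 0.000225 = 0.288150
B = 1 / 0.288150 = 3.4704
Bₛ = (B − 1)/(n − 1) = (3.4704 − 1)/(6 − 1) = 2.4704/5 = 0.4941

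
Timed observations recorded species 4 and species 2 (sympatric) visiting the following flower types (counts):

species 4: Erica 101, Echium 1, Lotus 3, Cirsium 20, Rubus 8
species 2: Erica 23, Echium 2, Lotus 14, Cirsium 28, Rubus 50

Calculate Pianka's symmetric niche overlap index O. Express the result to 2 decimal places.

Proportions for species 4 (n=133): 101/133=0.7594, 1/133=0.0075, 3/133=0.0226, 20/133=0.1504, 8/133=0.0602
Proportions for species 2 (n=117): 23/117=0.1966, 2/117=0.0171, 14/117=0.1197, 28/117=0.2393, 50/117=0.4274
Σ p₁ᵢp₂ᵢ = 0.149298 + 0.000128 + 0.002705 + 0.035991 + 0.025729 = 0.213851
Σp_1ᵢ² = 0.7594² + 0.0075² + 0.0226² + 0.1504² + 0.0602² = 0.576688 + 0.000056 + 0.000511 + 0.022620 + 0.003624 = 0.603499
Σp_2ᵢ² = 0.1966² + 0.0171² + 0.1197² + 0.2393² + 0.4274² = 0.038652 + 0.000292 + 0.014328 + 0.057264 + 0.182671 = 0.293207
O = 0.213851 / √(0.603499 × 0.293207) = 0.213851 / 0.4206544 = 0.5084

0.51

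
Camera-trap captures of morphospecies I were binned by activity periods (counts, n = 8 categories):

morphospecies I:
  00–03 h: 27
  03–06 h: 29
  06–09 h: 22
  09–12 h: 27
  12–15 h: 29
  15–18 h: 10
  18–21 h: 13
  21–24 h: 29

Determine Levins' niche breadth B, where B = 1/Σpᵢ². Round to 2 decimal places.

7.31

Proportions for morphospecies I (n=186): 27/186=0.1452, 29/186=0.1559, 22/186=0.1183, 27/186=0.1452, 29/186=0.1559, 10/186=0.0538, 13/186=0.0699, 29/186=0.1559
Σpᵢ² = 0.1452² + 0.1559² + 0.1183² + 0.1452² + 0.1559² + 0.0538² + 0.0699² + 0.1559² = 0.021083 + 0.024305 + 0.013995 + 0.021083 + 0.024305 + 0.002894 + 0.004886 + 0.024305 = 0.136856
B = 1 / 0.136856 = 7.3070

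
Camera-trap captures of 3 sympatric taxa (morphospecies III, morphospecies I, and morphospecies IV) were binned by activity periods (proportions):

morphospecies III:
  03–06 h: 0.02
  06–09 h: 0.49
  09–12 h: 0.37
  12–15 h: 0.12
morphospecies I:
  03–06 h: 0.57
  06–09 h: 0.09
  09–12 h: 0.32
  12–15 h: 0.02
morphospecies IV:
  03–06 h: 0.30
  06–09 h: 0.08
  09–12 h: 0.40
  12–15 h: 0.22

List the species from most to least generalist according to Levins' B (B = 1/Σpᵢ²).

Σp_IIIᵢ² = 0.02² + 0.49² + 0.37² + 0.12² = 0.0004 + 0.2401 + 0.1369 + 0.0144 = 0.3918
B_III = 1 / 0.3918 = 2.5523
Σp_Iᵢ² = 0.57² + 0.09² + 0.32² + 0.02² = 0.3249 + 0.0081 + 0.1024 + 0.0004 = 0.4358
B_I = 1 / 0.4358 = 2.2946
Σp_IVᵢ² = 0.30² + 0.08² + 0.40² + 0.22² = 0.0900 + 0.0064 + 0.1600 + 0.0484 = 0.3048
B_IV = 1 / 0.3048 = 3.2808
Ranking by B (broadest → narrowest): morphospecies IV (3.28) > morphospecies III (2.55) > morphospecies I (2.29)

morphospecies IV > morphospecies III > morphospecies I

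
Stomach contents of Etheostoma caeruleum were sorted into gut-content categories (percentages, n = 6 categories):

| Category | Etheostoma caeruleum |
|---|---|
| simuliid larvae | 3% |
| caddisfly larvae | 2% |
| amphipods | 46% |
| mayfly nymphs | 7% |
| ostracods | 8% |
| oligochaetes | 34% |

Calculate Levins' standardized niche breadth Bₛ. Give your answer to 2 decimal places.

Convert percentages to proportions (divide by 100).
Σpᵢ² = 0.03² + 0.02² + 0.46² + 0.07² + 0.08² + 0.34² = 0.0009 + 0.0004 + 0.2116 + 0.0049 + 0.0064 + 0.1156 = 0.3398
B = 1 / 0.3398 = 2.9429
Bₛ = (B − 1)/(n − 1) = (2.9429 − 1)/(6 − 1) = 1.9429/5 = 0.3886

0.39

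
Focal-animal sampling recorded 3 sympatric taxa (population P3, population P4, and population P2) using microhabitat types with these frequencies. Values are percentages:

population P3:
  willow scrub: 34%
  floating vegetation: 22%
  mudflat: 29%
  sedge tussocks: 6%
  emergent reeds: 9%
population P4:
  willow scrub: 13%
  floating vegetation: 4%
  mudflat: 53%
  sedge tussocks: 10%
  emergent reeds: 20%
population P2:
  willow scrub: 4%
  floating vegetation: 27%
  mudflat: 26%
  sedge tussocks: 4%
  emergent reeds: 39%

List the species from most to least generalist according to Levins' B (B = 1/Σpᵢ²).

population P3 > population P2 > population P4

Convert percentages to proportions (divide by 100).
Σp_P3ᵢ² = 0.34² + 0.22² + 0.29² + 0.06² + 0.09² = 0.1156 + 0.0484 + 0.0841 + 0.0036 + 0.0081 = 0.2598
B_P3 = 1 / 0.2598 = 3.8491
Σp_P4ᵢ² = 0.13² + 0.04² + 0.53² + 0.10² + 0.20² = 0.0169 + 0.0016 + 0.2809 + 0.0100 + 0.0400 = 0.3494
B_P4 = 1 / 0.3494 = 2.8620
Σp_P2ᵢ² = 0.04² + 0.27² + 0.26² + 0.04² + 0.39² = 0.0016 + 0.0729 + 0.0676 + 0.0016 + 0.1521 = 0.2958
B_P2 = 1 / 0.2958 = 3.3807
Ranking by B (broadest → narrowest): population P3 (3.85) > population P2 (3.38) > population P4 (2.86)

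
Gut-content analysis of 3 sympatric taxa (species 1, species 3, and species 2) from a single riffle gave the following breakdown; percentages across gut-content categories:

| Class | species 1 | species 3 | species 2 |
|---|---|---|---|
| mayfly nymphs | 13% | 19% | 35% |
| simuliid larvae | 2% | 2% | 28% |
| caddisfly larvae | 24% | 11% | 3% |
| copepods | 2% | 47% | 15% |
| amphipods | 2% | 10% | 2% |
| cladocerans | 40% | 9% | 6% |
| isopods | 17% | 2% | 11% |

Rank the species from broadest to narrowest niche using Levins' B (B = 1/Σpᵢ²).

Convert percentages to proportions (divide by 100).
Σp_1ᵢ² = 0.13² + 0.02² + 0.24² + 0.02² + 0.02² + 0.40² + 0.17² = 0.0169 + 0.0004 + 0.0576 + 0.0004 + 0.0004 + 0.1600 + 0.0289 = 0.2646
B_1 = 1 / 0.2646 = 3.7793
Σp_3ᵢ² = 0.19² + 0.02² + 0.11² + 0.47² + 0.10² + 0.09² + 0.02² = 0.0361 + 0.0004 + 0.0121 + 0.2209 + 0.0100 + 0.0081 + 0.0004 = 0.2880
B_3 = 1 / 0.2880 = 3.4722
Σp_2ᵢ² = 0.35² + 0.28² + 0.03² + 0.15² + 0.02² + 0.06² + 0.11² = 0.1225 + 0.0784 + 0.0009 + 0.0225 + 0.0004 + 0.0036 + 0.0121 = 0.2404
B_2 = 1 / 0.2404 = 4.1597
Ranking by B (broadest → narrowest): species 2 (4.16) > species 1 (3.78) > species 3 (3.47)

species 2 > species 1 > species 3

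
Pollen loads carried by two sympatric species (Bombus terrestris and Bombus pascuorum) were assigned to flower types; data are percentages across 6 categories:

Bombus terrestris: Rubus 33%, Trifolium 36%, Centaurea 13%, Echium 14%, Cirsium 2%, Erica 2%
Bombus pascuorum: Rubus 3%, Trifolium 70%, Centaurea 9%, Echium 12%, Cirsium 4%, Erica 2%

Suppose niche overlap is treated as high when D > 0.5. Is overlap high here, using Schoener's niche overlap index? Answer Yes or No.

Convert percentages to proportions (divide by 100).
Σ|p₁ᵢ − p₂ᵢ| = 0.30 + 0.34 + 0.04 + 0.02 + 0.02 + 0.00 = 0.72
D = 1 − ½ × 0.72 = 1 − 0.360 = 0.6400
D = 0.6400 > 0.5 → Yes.

Yes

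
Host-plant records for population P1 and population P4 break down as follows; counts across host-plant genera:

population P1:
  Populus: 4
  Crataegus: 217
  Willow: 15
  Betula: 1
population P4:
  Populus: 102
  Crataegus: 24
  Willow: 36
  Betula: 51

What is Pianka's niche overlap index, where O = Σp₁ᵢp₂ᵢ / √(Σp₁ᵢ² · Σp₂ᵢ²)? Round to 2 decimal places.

Proportions for population P1 (n=237): 4/237=0.0169, 217/237=0.9156, 15/237=0.0633, 1/237=0.0042
Proportions for population P4 (n=213): 102/213=0.4789, 24/213=0.1127, 36/213=0.1690, 51/213=0.2394
Σ p₁ᵢp₂ᵢ = 0.008093 + 0.103188 + 0.010698 + 0.001005 = 0.122984
Σp_1ᵢ² = 0.0169² + 0.9156² + 0.0633² + 0.0042² = 0.000286 + 0.838323 + 0.004007 + 0.000018 = 0.842634
Σp_2ᵢ² = 0.4789² + 0.1127² + 0.1690² + 0.2394² = 0.229345 + 0.012701 + 0.028561 + 0.057312 = 0.327919
O = 0.122984 / √(0.842634 × 0.327919) = 0.122984 / 0.5256574 = 0.2340

0.23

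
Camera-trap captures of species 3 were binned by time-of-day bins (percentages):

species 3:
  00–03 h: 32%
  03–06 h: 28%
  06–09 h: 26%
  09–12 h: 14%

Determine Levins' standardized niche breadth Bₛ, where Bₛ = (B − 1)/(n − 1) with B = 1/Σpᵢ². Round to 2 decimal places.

0.91

Convert percentages to proportions (divide by 100).
Σpᵢ² = 0.32² + 0.28² + 0.26² + 0.14² = 0.1024 + 0.0784 + 0.0676 + 0.0196 = 0.2680
B = 1 / 0.2680 = 3.7313
Bₛ = (B − 1)/(n − 1) = (3.7313 − 1)/(4 − 1) = 2.7313/3 = 0.9104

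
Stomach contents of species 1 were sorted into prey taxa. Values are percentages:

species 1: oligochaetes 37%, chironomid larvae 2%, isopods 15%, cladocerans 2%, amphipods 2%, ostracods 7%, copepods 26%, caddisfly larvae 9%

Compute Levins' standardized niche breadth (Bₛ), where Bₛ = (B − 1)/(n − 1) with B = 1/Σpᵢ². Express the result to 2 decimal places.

Convert percentages to proportions (divide by 100).
Σpᵢ² = 0.37² + 0.02² + 0.15² + 0.02² + 0.02² + 0.07² + 0.26² + 0.09² = 0.1369 + 0.0004 + 0.0225 + 0.0004 + 0.0004 + 0.0049 + 0.0676 + 0.0081 = 0.2412
B = 1 / 0.2412 = 4.1459
Bₛ = (B − 1)/(n − 1) = (4.1459 − 1)/(8 − 1) = 3.1459/7 = 0.4494

0.45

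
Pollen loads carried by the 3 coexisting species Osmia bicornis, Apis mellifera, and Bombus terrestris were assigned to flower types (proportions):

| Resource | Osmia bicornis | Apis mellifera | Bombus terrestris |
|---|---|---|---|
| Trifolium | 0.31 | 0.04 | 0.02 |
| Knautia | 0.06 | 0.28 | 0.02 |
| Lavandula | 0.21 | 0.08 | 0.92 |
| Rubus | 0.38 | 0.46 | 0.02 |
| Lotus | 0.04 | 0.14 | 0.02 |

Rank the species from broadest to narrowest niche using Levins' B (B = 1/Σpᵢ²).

Osmia bicornis > Apis mellifera > Bombus terrestris

Σp_bicoᵢ² = 0.31² + 0.06² + 0.21² + 0.38² + 0.04² = 0.0961 + 0.0036 + 0.0441 + 0.1444 + 0.0016 = 0.2898
B_bico = 1 / 0.2898 = 3.4507
Σp_mellᵢ² = 0.04² + 0.28² + 0.08² + 0.46² + 0.14² = 0.0016 + 0.0784 + 0.0064 + 0.2116 + 0.0196 = 0.3176
B_mell = 1 / 0.3176 = 3.1486
Σp_terrᵢ² = 0.02² + 0.02² + 0.92² + 0.02² + 0.02² = 0.0004 + 0.0004 + 0.8464 + 0.0004 + 0.0004 = 0.8480
B_terr = 1 / 0.8480 = 1.1792
Ranking by B (broadest → narrowest): Osmia bicornis (3.45) > Apis mellifera (3.15) > Bombus terrestris (1.18)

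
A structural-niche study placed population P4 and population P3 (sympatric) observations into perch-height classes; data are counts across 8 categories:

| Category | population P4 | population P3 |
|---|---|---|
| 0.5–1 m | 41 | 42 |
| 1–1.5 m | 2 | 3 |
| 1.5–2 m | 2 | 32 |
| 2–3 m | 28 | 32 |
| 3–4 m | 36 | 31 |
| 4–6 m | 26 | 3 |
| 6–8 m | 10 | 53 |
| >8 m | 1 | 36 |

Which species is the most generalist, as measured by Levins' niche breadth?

Proportions for population P4 (n=146): 41/146=0.2808, 2/146=0.0137, 2/146=0.0137, 28/146=0.1918, 36/146=0.2466, 26/146=0.1781, 10/146=0.0685, 1/146=0.0068
Proportions for population P3 (n=232): 42/232=0.1810, 3/232=0.0129, 32/232=0.1379, 32/232=0.1379, 31/232=0.1336, 3/232=0.0129, 53/232=0.2284, 36/232=0.1552
Σp_P4ᵢ² = 0.2808² + 0.0137² + 0.0137² + 0.1918² + 0.2466² + 0.1781² + 0.0685² + 0.0068² = 0.078849 + 0.000188 + 0.000188 + 0.036787 + 0.060812 + 0.031720 + 0.004692 + 0.000046 = 0.213282
B_P4 = 1 / 0.213282 = 4.6886
Σp_P3ᵢ² = 0.1810² + 0.0129² + 0.1379² + 0.1379² + 0.1336² + 0.0129² + 0.2284² + 0.1552² = 0.032761 + 0.000166 + 0.019016 + 0.019016 + 0.017849 + 0.000166 + 0.052167 + 0.024087 = 0.165228
B_P3 = 1 / 0.165228 = 6.0522
Highest B → broadest niche (most generalist): population P3 (B = 6.05).

population P3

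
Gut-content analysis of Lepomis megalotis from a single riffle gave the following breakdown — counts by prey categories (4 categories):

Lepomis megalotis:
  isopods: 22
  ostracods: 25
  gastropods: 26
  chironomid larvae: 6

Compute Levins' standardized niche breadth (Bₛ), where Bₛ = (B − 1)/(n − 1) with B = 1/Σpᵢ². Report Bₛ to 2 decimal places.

0.81

Proportions for Lepomis megalotis (n=79): 22/79=0.2785, 25/79=0.3165, 26/79=0.3291, 6/79=0.0759
Σpᵢ² = 0.2785² + 0.3165² + 0.3291² + 0.0759² = 0.077562 + 0.100172 + 0.108307 + 0.005761 = 0.291802
B = 1 / 0.291802 = 3.4270
Bₛ = (B − 1)/(n − 1) = (3.4270 − 1)/(4 − 1) = 2.4270/3 = 0.8090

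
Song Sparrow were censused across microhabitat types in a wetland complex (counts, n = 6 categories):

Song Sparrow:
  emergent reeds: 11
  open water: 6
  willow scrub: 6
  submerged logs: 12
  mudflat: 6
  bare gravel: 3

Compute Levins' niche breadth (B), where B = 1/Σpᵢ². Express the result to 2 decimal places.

5.07

Proportions for Song Sparrow (n=44): 11/44=0.2500, 6/44=0.1364, 6/44=0.1364, 12/44=0.2727, 6/44=0.1364, 3/44=0.0682
Σpᵢ² = 0.2500² + 0.1364² + 0.1364² + 0.2727² + 0.1364² + 0.0682² = 0.062500 + 0.018605 + 0.018605 + 0.074365 + 0.018605 + 0.004651 = 0.197331
B = 1 / 0.197331 = 5.0676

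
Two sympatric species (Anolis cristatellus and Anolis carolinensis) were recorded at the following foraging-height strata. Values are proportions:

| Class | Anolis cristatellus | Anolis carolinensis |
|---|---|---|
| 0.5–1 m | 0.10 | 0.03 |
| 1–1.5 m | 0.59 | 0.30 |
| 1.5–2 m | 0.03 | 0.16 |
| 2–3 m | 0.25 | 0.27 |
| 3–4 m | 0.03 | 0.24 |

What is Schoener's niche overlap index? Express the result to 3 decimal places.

Σ|p₁ᵢ − p₂ᵢ| = 0.07 + 0.29 + 0.13 + 0.02 + 0.21 = 0.72
D = 1 − ½ × 0.72 = 1 − 0.360 = 0.64000

0.640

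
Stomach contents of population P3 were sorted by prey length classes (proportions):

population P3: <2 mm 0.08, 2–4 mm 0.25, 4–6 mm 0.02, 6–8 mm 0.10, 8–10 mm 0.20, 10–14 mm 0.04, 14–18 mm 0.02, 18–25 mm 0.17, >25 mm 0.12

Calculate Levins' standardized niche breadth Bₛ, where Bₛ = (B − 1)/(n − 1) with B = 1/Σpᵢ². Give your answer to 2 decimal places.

0.63

Σpᵢ² = 0.08² + 0.25² + 0.02² + 0.10² + 0.20² + 0.04² + 0.02² + 0.17² + 0.12² = 0.0064 + 0.0625 + 0.0004 + 0.0100 + 0.0400 + 0.0016 + 0.0004 + 0.0289 + 0.0144 = 0.1646
B = 1 / 0.1646 = 6.0753
Bₛ = (B − 1)/(n − 1) = (6.0753 − 1)/(9 − 1) = 5.0753/8 = 0.6344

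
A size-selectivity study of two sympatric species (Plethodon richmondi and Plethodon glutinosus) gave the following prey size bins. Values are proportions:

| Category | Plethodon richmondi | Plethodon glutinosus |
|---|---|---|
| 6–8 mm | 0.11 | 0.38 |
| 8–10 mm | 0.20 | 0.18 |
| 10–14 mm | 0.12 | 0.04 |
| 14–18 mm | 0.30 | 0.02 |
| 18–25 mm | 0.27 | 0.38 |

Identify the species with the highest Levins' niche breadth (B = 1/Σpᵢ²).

Σp_richᵢ² = 0.11² + 0.20² + 0.12² + 0.30² + 0.27² = 0.0121 + 0.0400 + 0.0144 + 0.0900 + 0.0729 = 0.2294
B_rich = 1 / 0.2294 = 4.3592
Σp_glutᵢ² = 0.38² + 0.18² + 0.04² + 0.02² + 0.38² = 0.1444 + 0.0324 + 0.0016 + 0.0004 + 0.1444 = 0.3232
B_glut = 1 / 0.3232 = 3.0941
Highest B → broadest niche (most generalist): Plethodon richmondi (B = 4.36).

Plethodon richmondi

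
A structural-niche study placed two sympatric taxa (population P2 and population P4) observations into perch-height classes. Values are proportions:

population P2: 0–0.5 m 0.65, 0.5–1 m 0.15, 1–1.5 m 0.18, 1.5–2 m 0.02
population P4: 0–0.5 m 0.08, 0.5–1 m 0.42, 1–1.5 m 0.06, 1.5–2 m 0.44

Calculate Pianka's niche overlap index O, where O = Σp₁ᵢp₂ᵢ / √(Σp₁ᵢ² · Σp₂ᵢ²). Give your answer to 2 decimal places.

0.32

Σ p₁ᵢp₂ᵢ = 0.0520 + 0.0630 + 0.0108 + 0.0088 = 0.1346
Σp_1ᵢ² = 0.65² + 0.15² + 0.18² + 0.02² = 0.4225 + 0.0225 + 0.0324 + 0.0004 = 0.4778
Σp_2ᵢ² = 0.08² + 0.42² + 0.06² + 0.44² = 0.0064 + 0.1764 + 0.0036 + 0.1936 = 0.3800
O = 0.1346 / √(0.4778 × 0.3800) = 0.1346 / 0.42610 = 0.3159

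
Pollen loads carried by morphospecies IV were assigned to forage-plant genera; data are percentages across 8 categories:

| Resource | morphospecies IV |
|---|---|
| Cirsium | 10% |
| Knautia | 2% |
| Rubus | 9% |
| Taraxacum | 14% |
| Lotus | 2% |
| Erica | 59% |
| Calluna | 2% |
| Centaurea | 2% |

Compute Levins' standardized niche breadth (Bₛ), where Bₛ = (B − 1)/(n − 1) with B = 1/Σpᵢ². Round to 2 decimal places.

0.23

Convert percentages to proportions (divide by 100).
Σpᵢ² = 0.10² + 0.02² + 0.09² + 0.14² + 0.02² + 0.59² + 0.02² + 0.02² = 0.0100 + 0.0004 + 0.0081 + 0.0196 + 0.0004 + 0.3481 + 0.0004 + 0.0004 = 0.3874
B = 1 / 0.3874 = 2.5813
Bₛ = (B − 1)/(n − 1) = (2.5813 − 1)/(8 − 1) = 1.5813/7 = 0.2259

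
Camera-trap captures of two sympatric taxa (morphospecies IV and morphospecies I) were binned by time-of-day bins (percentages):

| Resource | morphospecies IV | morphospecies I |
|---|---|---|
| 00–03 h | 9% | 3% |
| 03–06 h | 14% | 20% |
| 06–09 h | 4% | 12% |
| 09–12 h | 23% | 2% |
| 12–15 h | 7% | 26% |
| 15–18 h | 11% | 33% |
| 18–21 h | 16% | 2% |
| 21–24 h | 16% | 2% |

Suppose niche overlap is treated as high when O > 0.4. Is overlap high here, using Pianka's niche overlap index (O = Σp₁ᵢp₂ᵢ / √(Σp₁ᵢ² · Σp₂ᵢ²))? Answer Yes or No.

Yes

Convert percentages to proportions (divide by 100).
Σ p₁ᵢp₂ᵢ = 0.0027 + 0.0280 + 0.0048 + 0.0046 + 0.0182 + 0.0363 + 0.0032 + 0.0032 = 0.1010
Σp_1ᵢ² = 0.09² + 0.14² + 0.04² + 0.23² + 0.07² + 0.11² + 0.16² + 0.16² = 0.0081 + 0.0196 + 0.0016 + 0.0529 + 0.0049 + 0.0121 + 0.0256 + 0.0256 = 0.1504
Σp_2ᵢ² = 0.03² + 0.20² + 0.12² + 0.02² + 0.26² + 0.33² + 0.02² + 0.02² = 0.0009 + 0.0400 + 0.0144 + 0.0004 + 0.0676 + 0.1089 + 0.0004 + 0.0004 = 0.2330
O = 0.1010 / √(0.1504 × 0.2330) = 0.1010 / 0.18720 = 0.5395
O = 0.5395 > 0.4 → Yes.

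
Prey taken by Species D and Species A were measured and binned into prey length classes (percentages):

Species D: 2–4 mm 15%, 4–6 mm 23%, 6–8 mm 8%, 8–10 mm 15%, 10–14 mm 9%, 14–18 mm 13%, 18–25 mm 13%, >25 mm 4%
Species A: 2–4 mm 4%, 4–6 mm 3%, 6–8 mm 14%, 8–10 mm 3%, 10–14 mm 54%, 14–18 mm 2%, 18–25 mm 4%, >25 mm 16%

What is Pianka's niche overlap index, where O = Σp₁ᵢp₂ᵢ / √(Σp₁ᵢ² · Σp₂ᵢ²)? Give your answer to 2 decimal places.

Convert percentages to proportions (divide by 100).
Σ p₁ᵢp₂ᵢ = 0.0060 + 0.0069 + 0.0112 + 0.0045 + 0.0486 + 0.0026 + 0.0052 + 0.0064 = 0.0914
Σp_1ᵢ² = 0.15² + 0.23² + 0.08² + 0.15² + 0.09² + 0.13² + 0.13² + 0.04² = 0.0225 + 0.0529 + 0.0064 + 0.0225 + 0.0081 + 0.0169 + 0.0169 + 0.0016 = 0.1478
Σp_2ᵢ² = 0.04² + 0.03² + 0.14² + 0.03² + 0.54² + 0.02² + 0.04² + 0.16² = 0.0016 + 0.0009 + 0.0196 + 0.0009 + 0.2916 + 0.0004 + 0.0016 + 0.0256 = 0.3422
O = 0.0914 / √(0.1478 × 0.3422) = 0.0914 / 0.22489 = 0.4064

0.41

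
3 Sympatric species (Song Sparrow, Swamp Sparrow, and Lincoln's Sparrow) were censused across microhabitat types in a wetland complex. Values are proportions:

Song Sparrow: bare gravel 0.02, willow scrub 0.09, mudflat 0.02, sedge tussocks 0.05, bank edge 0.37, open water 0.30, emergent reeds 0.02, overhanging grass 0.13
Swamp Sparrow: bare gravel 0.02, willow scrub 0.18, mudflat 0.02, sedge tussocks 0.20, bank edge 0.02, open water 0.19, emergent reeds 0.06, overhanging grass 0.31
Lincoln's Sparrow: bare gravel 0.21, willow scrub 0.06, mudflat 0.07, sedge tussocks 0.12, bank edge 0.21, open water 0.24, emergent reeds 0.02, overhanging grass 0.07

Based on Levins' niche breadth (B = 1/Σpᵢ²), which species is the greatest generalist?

Σp_Songᵢ² = 0.02² + 0.09² + 0.02² + 0.05² + 0.37² + 0.30² + 0.02² + 0.13² = 0.0004 + 0.0081 + 0.0004 + 0.0025 + 0.1369 + 0.0900 + 0.0004 + 0.0169 = 0.2556
B_Song = 1 / 0.2556 = 3.9124
Σp_Swamᵢ² = 0.02² + 0.18² + 0.02² + 0.20² + 0.02² + 0.19² + 0.06² + 0.31² = 0.0004 + 0.0324 + 0.0004 + 0.0400 + 0.0004 + 0.0361 + 0.0036 + 0.0961 = 0.2094
B_Swam = 1 / 0.2094 = 4.7755
Σp_Lincᵢ² = 0.21² + 0.06² + 0.07² + 0.12² + 0.21² + 0.24² + 0.02² + 0.07² = 0.0441 + 0.0036 + 0.0049 + 0.0144 + 0.0441 + 0.0576 + 0.0004 + 0.0049 = 0.1740
B_Linc = 1 / 0.1740 = 5.7471
Highest B → broadest niche (most generalist): Lincoln's Sparrow (B = 5.75).

Lincoln's Sparrow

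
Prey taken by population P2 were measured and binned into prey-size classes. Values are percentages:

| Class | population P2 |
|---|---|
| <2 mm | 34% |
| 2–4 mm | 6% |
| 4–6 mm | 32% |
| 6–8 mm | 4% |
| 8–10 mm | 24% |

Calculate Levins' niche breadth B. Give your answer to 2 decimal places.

Convert percentages to proportions (divide by 100).
Σpᵢ² = 0.34² + 0.06² + 0.32² + 0.04² + 0.24² = 0.1156 + 0.0036 + 0.1024 + 0.0016 + 0.0576 = 0.2808
B = 1 / 0.2808 = 3.5613

3.56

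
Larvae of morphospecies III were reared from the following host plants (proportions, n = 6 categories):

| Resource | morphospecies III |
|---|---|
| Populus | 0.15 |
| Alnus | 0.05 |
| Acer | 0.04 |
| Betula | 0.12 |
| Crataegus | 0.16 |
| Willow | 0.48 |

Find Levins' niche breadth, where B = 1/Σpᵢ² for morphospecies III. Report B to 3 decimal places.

Σpᵢ² = 0.15² + 0.05² + 0.04² + 0.12² + 0.16² + 0.48² = 0.0225 + 0.0025 + 0.0016 + 0.0144 + 0.0256 + 0.2304 = 0.2970
B = 1 / 0.2970 = 3.36700

3.367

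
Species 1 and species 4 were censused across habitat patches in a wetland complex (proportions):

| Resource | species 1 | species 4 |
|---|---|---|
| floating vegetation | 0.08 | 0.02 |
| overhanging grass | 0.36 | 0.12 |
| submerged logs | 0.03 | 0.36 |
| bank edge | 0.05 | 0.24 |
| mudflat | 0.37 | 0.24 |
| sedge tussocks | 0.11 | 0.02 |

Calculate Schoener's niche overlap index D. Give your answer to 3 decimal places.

Σ|p₁ᵢ − p₂ᵢ| = 0.06 + 0.24 + 0.33 + 0.19 + 0.13 + 0.09 = 1.04
D = 1 − ½ × 1.04 = 1 − 0.520 = 0.48000

0.480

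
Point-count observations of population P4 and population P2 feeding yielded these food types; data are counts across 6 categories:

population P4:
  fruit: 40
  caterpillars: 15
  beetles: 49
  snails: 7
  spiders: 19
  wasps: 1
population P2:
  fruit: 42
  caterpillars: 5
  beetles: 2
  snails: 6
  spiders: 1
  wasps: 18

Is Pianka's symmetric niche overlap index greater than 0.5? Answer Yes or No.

Yes

Proportions for population P4 (n=131): 40/131=0.3053, 15/131=0.1145, 49/131=0.3740, 7/131=0.0534, 19/131=0.1450, 1/131=0.0076
Proportions for population P2 (n=74): 42/74=0.5676, 5/74=0.0676, 2/74=0.0270, 6/74=0.0811, 1/74=0.0135, 18/74=0.2432
Σ p₁ᵢp₂ᵢ = 0.173288 + 0.007740 + 0.010098 + 0.004331 + 0.001958 + 0.001848 = 0.199263
Σp_1ᵢ² = 0.3053² + 0.1145² + 0.3740² + 0.0534² + 0.1450² + 0.0076² = 0.093208 + 0.013110 + 0.139876 + 0.002852 + 0.021025 + 0.000058 = 0.270129
Σp_2ᵢ² = 0.5676² + 0.0676² + 0.0270² + 0.0811² + 0.0135² + 0.2432² = 0.322170 + 0.004570 + 0.000729 + 0.006577 + 0.000182 + 0.059146 = 0.393374
O = 0.199263 / √(0.270129 × 0.393374) = 0.199263 / 0.3259781 = 0.6113
O = 0.6113 > 0.5 → Yes.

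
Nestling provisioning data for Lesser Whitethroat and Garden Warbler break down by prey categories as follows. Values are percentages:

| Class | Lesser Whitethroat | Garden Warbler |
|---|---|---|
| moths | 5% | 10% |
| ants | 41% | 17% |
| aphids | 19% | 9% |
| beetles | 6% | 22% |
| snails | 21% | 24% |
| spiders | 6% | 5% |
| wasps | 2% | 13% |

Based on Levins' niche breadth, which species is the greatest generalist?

Garden Warbler

Convert percentages to proportions (divide by 100).
Σp_Whitᵢ² = 0.05² + 0.41² + 0.19² + 0.06² + 0.21² + 0.06² + 0.02² = 0.0025 + 0.1681 + 0.0361 + 0.0036 + 0.0441 + 0.0036 + 0.0004 = 0.2584
B_Whit = 1 / 0.2584 = 3.8700
Σp_Warbᵢ² = 0.10² + 0.17² + 0.09² + 0.22² + 0.24² + 0.05² + 0.13² = 0.0100 + 0.0289 + 0.0081 + 0.0484 + 0.0576 + 0.0025 + 0.0169 = 0.1724
B_Warb = 1 / 0.1724 = 5.8005
Highest B → broadest niche (most generalist): Garden Warbler (B = 5.80).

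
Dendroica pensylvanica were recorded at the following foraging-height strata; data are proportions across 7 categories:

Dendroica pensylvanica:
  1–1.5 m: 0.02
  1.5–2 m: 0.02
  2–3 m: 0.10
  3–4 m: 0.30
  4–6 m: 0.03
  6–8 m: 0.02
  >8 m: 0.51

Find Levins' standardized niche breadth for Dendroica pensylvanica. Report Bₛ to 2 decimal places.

0.29

Σpᵢ² = 0.02² + 0.02² + 0.10² + 0.30² + 0.03² + 0.02² + 0.51² = 0.0004 + 0.0004 + 0.0100 + 0.0900 + 0.0009 + 0.0004 + 0.2601 = 0.3622
B = 1 / 0.3622 = 2.7609
Bₛ = (B − 1)/(n − 1) = (2.7609 − 1)/(7 − 1) = 1.7609/6 = 0.2935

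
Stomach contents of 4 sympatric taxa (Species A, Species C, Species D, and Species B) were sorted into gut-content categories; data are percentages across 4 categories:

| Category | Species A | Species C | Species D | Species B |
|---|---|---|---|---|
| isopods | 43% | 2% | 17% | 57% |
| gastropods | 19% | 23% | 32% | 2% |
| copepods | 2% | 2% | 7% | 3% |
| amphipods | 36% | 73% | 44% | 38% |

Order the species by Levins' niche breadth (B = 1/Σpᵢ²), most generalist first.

Convert percentages to proportions (divide by 100).
Σp_Aᵢ² = 0.43² + 0.19² + 0.02² + 0.36² = 0.1849 + 0.0361 + 0.0004 + 0.1296 = 0.3510
B_A = 1 / 0.3510 = 2.8490
Σp_Cᵢ² = 0.02² + 0.23² + 0.02² + 0.73² = 0.0004 + 0.0529 + 0.0004 + 0.5329 = 0.5866
B_C = 1 / 0.5866 = 1.7047
Σp_Dᵢ² = 0.17² + 0.32² + 0.07² + 0.44² = 0.0289 + 0.1024 + 0.0049 + 0.1936 = 0.3298
B_D = 1 / 0.3298 = 3.0321
Σp_Bᵢ² = 0.57² + 0.02² + 0.03² + 0.38² = 0.3249 + 0.0004 + 0.0009 + 0.1444 = 0.4706
B_B = 1 / 0.4706 = 2.1249
Ranking by B (broadest → narrowest): Species D (3.03) > Species A (2.85) > Species B (2.12) > Species C (1.70)

Species D > Species A > Species B > Species C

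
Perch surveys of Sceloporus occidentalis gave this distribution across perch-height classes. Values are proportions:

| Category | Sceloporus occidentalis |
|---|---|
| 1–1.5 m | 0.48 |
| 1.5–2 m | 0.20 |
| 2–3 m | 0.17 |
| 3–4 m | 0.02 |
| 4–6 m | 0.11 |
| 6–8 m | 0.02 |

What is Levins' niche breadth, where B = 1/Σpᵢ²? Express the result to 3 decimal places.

Σpᵢ² = 0.48² + 0.20² + 0.17² + 0.02² + 0.11² + 0.02² = 0.2304 + 0.0400 + 0.0289 + 0.0004 + 0.0121 + 0.0004 = 0.3122
B = 1 / 0.3122 = 3.20307

3.203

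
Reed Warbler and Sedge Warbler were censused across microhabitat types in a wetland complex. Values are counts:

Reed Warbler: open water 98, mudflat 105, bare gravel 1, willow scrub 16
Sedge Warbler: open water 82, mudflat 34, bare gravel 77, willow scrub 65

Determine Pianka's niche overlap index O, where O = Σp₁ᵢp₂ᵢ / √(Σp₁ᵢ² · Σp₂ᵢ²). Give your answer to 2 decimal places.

0.66

Proportions for Reed Warbler (n=220): 98/220=0.4455, 105/220=0.4773, 1/220=0.0045, 16/220=0.0727
Proportions for Sedge Warbler (n=258): 82/258=0.3178, 34/258=0.1318, 77/258=0.2984, 65/258=0.2519
Σ p₁ᵢp₂ᵢ = 0.141580 + 0.062908 + 0.001343 + 0.018313 = 0.224144
Σp_1ᵢ² = 0.4455² + 0.4773² + 0.0045² + 0.0727² = 0.198470 + 0.227815 + 0.000020 + 0.005285 = 0.431590
Σp_2ᵢ² = 0.3178² + 0.1318² + 0.2984² + 0.2519² = 0.100997 + 0.017371 + 0.089043 + 0.063454 = 0.270865
O = 0.224144 / √(0.431590 × 0.270865) = 0.224144 / 0.3419103 = 0.6556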